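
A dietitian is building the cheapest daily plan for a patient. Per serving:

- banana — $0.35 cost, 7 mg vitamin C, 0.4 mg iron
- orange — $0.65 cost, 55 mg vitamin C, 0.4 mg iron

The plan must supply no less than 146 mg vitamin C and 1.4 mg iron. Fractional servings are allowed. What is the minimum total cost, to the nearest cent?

banana only: max(146/7, 1.4/0.4) = 20.86 servings → $7.30.
orange only: max(146/55, 1.4/0.4) = 3.5 servings → $2.27.
banana + orange with both tight: 0.9688 servings and 2.531 servings → $1.98.
So the least-cost plan costs $1.98.

$1.98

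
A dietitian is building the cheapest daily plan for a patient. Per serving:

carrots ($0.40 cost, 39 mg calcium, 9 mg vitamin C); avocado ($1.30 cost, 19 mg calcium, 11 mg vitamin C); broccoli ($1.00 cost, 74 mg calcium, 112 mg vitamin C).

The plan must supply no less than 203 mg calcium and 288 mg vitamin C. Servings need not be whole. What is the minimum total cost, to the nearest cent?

Minimising a linear cost over {calcium ≥ 203, vitamin C ≥ 288, servings ≥ 0} — the optimum is at a vertex, using one or two foods.
carrots only: max(203/39, 288/9) = 32 servings → $12.80.
avocado only: max(203/19, 288/11) = 26.18 servings → $34.04.
broccoli only: max(203/74, 288/112) = 2.743 servings → $2.74.
carrots + avocado: the both-tight solution has a negative serving — not a feasible corner.
carrots + broccoli with both tight: 0.3847 servings and 2.541 servings → $2.69.
avocado + broccoli with both tight: 1.084 servings and 2.465 servings → $3.87.
The minimum over all feasible corners is $2.69.

$2.69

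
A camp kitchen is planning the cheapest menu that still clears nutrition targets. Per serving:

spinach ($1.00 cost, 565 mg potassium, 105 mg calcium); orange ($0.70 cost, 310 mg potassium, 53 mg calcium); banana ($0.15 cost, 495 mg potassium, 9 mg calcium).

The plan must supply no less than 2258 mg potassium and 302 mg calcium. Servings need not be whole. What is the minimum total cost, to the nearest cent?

$2.97

Compare the cost at each extreme point of the feasible region.
spinach only: max(2258/565, 302/105) = 3.996 servings → $4.00.
orange only: max(2258/310, 302/53) = 7.284 servings → $5.10.
banana only: max(2258/495, 302/9) = 33.56 servings → $5.03.
spinach + orange: the both-tight solution has a negative serving — not a feasible corner.
spinach + banana with both tight: 2.755 servings and 1.417 servings → $2.97.
orange + banana with both tight: 5.509 servings and 1.111 servings → $4.02.
So the least-cost plan costs $2.97.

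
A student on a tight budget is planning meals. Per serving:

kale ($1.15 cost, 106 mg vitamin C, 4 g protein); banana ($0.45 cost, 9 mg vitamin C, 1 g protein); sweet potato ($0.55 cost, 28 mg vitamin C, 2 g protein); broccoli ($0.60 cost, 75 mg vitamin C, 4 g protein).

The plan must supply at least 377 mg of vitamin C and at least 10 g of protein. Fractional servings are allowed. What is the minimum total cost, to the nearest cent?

At the optimum either one food covers both requirements or two foods hit both targets exactly; no other combination can be cheaper.
kale only: max(377/106, 10/4) = 3.557 servings → $4.09.
banana only: max(377/9, 10/1) = 41.89 servings → $18.85.
sweet potato only: max(377/28, 10/2) = 13.46 servings → $7.41.
broccoli only: max(377/75, 10/4) = 5.027 servings → $3.02.
kale + banana: the both-tight solution has a negative serving — not a feasible corner.
kale + sweet potato: the both-tight solution has a negative serving — not a feasible corner.
kale + broccoli with both targets exact would need a negative amount; discard.
banana + sweet potato: intersection lies outside the first quadrant.
banana + broccoli with both targets exact would need a negative amount; discard.
sweet potato + broccoli with both targets exact would need a negative amount; discard.
The minimum over all feasible corners is $3.02.

$3.02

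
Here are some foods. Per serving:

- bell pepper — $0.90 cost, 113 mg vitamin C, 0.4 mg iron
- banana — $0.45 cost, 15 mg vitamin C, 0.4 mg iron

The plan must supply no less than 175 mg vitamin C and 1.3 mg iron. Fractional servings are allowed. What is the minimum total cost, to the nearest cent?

$2.04

An LP optimum is at a vertex; with two nutrient constraints at most two foods are used. Check each candidate.
bell pepper only: max(175/113, 1.3/0.4) = 3.25 servings → $2.92.
banana only: max(175/15, 1.3/0.4) = 11.67 servings → $5.25.
bell pepper + banana with both tight: 1.288 servings and 1.962 servings → $2.04.
The minimum over all feasible corners is $2.04.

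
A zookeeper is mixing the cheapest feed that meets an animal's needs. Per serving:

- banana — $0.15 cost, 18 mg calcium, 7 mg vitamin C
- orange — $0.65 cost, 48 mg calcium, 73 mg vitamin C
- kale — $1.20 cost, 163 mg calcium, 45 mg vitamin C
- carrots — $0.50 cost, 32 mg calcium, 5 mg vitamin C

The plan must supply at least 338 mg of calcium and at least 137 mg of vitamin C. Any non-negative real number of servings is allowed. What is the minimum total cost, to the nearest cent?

The cheapest plan sits at a corner of the feasible region — with two constraints it uses at most two foods.
banana only: max(338/18, 137/7) = 19.57 servings → $2.94.
orange only: max(338/48, 137/73) = 7.042 servings → $4.58.
kale only: max(338/163, 137/45) = 3.044 servings → $3.65.
carrots only: max(338/32, 137/5) = 27.4 servings → $13.70.
banana + orange with both tight: 18.51 servings and 0.1022 servings → $2.84.
banana + kale: the both-tight solution has a negative serving — not a feasible corner.
banana + carrots: intersection lies outside the first quadrant.
orange + kale with both tight: 0.7312 servings and 1.858 servings → $2.71.
orange + carrots with both tight: 1.285 servings and 8.635 servings → $5.15.
kale + carrots: intersection lies outside the first quadrant.
So the least-cost plan costs $2.71.

$2.71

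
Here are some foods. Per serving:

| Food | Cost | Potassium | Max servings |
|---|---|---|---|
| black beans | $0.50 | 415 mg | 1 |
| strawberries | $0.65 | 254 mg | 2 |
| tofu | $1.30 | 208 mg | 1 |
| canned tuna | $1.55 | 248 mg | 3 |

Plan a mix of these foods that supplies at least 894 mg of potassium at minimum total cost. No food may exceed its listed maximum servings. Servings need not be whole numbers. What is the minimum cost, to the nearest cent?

$1.73

Cost per mg of potassium: black beans $0.0012, strawberries $0.0026, tofu $0.0063, canned tuna $0.0063.
Take 1 serving of black beans: +415.0 mg potassium for $0.50 (total $0.50, still need 479.0 mg).
Take 1.886 servings of strawberries: +479.0 mg potassium for $1.23 (total $1.73, still need 0.0 mg).
Filling from the cheapest source first is optimal under one linear minimum: $1.73.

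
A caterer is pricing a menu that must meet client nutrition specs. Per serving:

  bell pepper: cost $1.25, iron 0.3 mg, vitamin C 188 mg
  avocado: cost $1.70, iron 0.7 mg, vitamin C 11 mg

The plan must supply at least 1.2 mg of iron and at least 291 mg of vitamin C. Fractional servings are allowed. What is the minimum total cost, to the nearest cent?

With two linear requirements the optimum uses one or two foods; enumerate the corners.
bell pepper only: max(1.2/0.3, 291/188) = 4 servings → $5.00.
avocado only: max(1.2/0.7, 291/11) = 26.45 servings → $44.97.
bell pepper + avocado with both tight: 1.485 servings and 1.078 servings → $3.69.
So the least-cost plan costs $3.69.

$3.69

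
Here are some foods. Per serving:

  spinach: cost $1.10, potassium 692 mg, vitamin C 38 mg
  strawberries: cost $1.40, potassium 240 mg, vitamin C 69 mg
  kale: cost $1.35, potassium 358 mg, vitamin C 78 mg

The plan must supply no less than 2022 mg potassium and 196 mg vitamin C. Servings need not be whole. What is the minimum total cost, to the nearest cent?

$4.35

Minimising a linear cost over {potassium ≥ 2022, vitamin C ≥ 196, servings ≥ 0} — the optimum is at a vertex, using one or two foods.
spinach only: max(2022/692, 196/38) = 5.158 servings → $5.67.
strawberries only: max(2022/240, 196/69) = 8.425 servings → $11.79.
kale only: max(2022/358, 196/78) = 5.648 servings → $7.62.
spinach + strawberries with both tight: 2.394 servings and 1.522 servings → $4.76.
spinach + kale with both tight: 2.169 servings and 1.456 servings → $4.35.
strawberries + kale: the both-tight solution has a negative serving — not a feasible corner.
The minimum over all feasible corners is $4.35.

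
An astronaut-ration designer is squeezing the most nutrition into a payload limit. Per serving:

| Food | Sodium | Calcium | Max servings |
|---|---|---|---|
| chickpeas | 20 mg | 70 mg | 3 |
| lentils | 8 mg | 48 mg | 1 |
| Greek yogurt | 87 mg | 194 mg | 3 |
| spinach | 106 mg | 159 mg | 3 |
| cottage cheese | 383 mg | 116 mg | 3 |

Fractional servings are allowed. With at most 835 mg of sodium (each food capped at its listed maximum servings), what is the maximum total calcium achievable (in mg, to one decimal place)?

Calcium per mg sodium: lentils 6, chickpeas 3.5, Greek yogurt 2.23, spinach 1.5, cottage cheese 0.3029.
Take 1 serving of lentils: uses 8 mg sodium, +48.0 mg calcium (running total 48.0 mg).
Take 3 servings of chickpeas: uses 60 mg sodium, +210.0 mg calcium (running total 258.0 mg).
Take 3 servings of Greek yogurt: uses 261 mg sodium, +582.0 mg calcium (running total 840.0 mg).
Take 3 servings of spinach: uses 318 mg sodium, +477.0 mg calcium (running total 1317.0 mg).
Take 0.4909 servings of cottage cheese: uses 188 mg sodium, +56.9 mg calcium (running total 1373.9 mg).
Filling greedily by calcium-per-mg sodium is optimal for one linear limit, giving 1373.9 mg.

1373.9 mg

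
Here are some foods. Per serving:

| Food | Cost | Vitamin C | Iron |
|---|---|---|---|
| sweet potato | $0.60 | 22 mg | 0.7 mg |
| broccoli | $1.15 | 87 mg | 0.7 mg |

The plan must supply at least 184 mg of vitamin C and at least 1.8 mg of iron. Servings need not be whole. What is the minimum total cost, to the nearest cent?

With two linear requirements the optimum uses one or two foods; enumerate the corners.
sweet potato only: max(184/22, 1.8/0.7) = 8.364 servings → $5.02.
broccoli only: max(184/87, 1.8/0.7) = 2.571 servings → $2.96.
sweet potato + broccoli with both tight: 0.611 servings and 1.96 servings → $2.62.
The minimum over all feasible corners is $2.62.

$2.62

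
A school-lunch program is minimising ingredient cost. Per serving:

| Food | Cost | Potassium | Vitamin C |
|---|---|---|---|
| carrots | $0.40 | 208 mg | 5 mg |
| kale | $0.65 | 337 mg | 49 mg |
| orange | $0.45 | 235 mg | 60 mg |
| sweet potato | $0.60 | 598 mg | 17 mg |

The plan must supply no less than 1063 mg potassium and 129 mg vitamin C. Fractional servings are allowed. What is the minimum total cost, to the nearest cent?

carrots only: max(1063/208, 129/5) = 25.8 servings → $10.32.
kale only: max(1063/337, 129/49) = 3.154 servings → $2.05.
orange only: max(1063/235, 129/60) = 4.523 servings → $2.04.
sweet potato only: max(1063/598, 129/17) = 7.588 servings → $4.55.
carrots + kale with both tight: 1.013 servings and 2.529 servings → $2.05.
carrots + orange with both tight: 2.96 servings and 1.903 servings → $2.04.
carrots + sweet potato: intersection lies outside the first quadrant.
kale + orange with both targets exact would need a negative amount; discard.
kale + sweet potato with both tight: 2.506 servings and 0.3654 servings → $1.85.
orange + sweet potato with both tight: 1.853 servings and 1.05 servings → $1.46.
So the least-cost plan costs $1.46.

$1.46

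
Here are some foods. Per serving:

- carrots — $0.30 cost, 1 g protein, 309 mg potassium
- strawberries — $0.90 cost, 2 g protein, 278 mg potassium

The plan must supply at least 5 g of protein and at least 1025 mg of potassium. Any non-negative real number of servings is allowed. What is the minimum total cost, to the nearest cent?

Check every corner: each single food scaled to meet both minima, and each pair solved so both constraints bind.
carrots only: max(5/1, 1025/309) = 5 servings → $1.50.
strawberries only: max(5/2, 1025/278) = 3.687 servings → $3.32.
carrots + strawberries with both tight: 1.941 servings and 1.529 servings → $1.96.
So the least-cost plan costs $1.50.

$1.50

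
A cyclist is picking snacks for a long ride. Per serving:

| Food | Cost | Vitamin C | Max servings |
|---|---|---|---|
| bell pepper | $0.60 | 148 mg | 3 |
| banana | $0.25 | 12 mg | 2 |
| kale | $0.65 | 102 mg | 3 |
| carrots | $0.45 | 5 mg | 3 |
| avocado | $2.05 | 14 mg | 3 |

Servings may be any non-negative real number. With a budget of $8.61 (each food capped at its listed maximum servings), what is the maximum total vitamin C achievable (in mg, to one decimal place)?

Vitamin C per dollar: bell pepper 246.7, kale 156.9, banana 48, carrots 11.11, avocado 6.829.
Take 3 servings of bell pepper: spends $1.80, +444.0 mg vitamin C (running total 444.0 mg).
Take 3 servings of kale: spends $1.95, +306.0 mg vitamin C (running total 750.0 mg).
Take 2 servings of banana: spends $0.50, +24.0 mg vitamin C (running total 774.0 mg).
Take 3 servings of carrots: spends $1.35, +15.0 mg vitamin C (running total 789.0 mg).
Take 1.468 servings of avocado: spends $3.01, +20.6 mg vitamin C (running total 809.6 mg).
Filling greedily by vitamin C-per-dollar is optimal for one linear limit, giving 809.6 mg.

809.6 mg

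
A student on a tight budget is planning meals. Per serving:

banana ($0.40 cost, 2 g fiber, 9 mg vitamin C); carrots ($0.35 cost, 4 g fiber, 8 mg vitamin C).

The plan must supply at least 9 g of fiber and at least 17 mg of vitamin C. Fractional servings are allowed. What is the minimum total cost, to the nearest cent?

$0.79

Two binding constraints pin down two serving amounts, so the optimal mix uses at most two foods. The candidates are each food alone (scaled to the tighter of fiber/vitamin C) and each pair with both constraints tight.
banana only: max(9/2, 17/9) = 4.5 servings → $1.80.
carrots only: max(9/4, 17/8) = 2.25 servings → $0.79.
banana + carrots with both targets exact would need a negative amount; discard.
Cheapest feasible corner: $0.79.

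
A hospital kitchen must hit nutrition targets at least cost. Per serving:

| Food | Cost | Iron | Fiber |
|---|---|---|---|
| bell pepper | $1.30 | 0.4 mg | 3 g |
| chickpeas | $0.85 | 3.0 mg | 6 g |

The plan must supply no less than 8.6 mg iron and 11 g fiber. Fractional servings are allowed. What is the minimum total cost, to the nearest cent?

Two binding constraints pin down two serving amounts, so the optimal mix uses at most two foods. The candidates are each food alone (scaled to the tighter of iron/fiber) and each pair with both constraints tight.
bell pepper only: max(8.6/0.4, 11/3) = 21.5 servings → $27.95.
chickpeas only: max(8.6/3.0, 11/6) = 2.867 servings → $2.44.
bell pepper + chickpeas: intersection lies outside the first quadrant.
The minimum over all feasible corners is $2.44.

$2.44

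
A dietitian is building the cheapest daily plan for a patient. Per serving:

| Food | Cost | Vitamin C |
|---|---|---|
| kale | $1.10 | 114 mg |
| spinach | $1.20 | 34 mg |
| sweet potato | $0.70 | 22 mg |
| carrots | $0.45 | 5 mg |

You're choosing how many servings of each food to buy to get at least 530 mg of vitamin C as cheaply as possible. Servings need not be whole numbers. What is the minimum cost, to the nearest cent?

$5.11

Cost per mg of vitamin C: kale $0.0096, sweet potato $0.0318, spinach $0.0353, carrots $0.0900.
With no serving limits, use only kale: 530 mg / 114 mg = 4.649 servings × $1.10 = $5.11.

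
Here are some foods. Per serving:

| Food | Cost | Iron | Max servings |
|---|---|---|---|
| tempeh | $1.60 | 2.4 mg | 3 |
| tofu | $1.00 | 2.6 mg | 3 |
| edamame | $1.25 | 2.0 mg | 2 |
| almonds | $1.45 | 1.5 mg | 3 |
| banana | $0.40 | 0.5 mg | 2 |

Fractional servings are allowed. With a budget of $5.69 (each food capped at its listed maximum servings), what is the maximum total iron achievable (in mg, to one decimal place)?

12.1 mg

Iron per dollar: tofu 2.6, edamame 1.6, tempeh 1.5, banana 1.25, almonds 1.034.
Take 3 servings of tofu: spends $3.00, +7.8 mg iron (running total 7.8 mg).
Take 2 servings of edamame: spends $2.50, +4.0 mg iron (running total 11.8 mg).
Take 0.1187 servings of tempeh: spends $0.19, +0.3 mg iron (running total 12.1 mg).
Filling greedily by iron-per-dollar is optimal for one linear limit, giving 12.1 mg.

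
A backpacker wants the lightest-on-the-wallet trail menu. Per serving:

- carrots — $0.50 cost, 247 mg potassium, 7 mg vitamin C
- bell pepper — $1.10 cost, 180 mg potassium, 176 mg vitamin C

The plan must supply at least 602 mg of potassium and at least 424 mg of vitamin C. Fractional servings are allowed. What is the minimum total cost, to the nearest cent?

Compare the cost at each extreme point of the feasible region.
carrots only: max(602/247, 424/7) = 60.57 servings → $30.29.
bell pepper only: max(602/180, 424/176) = 3.344 servings → $3.68.
carrots + bell pepper with both tight: 0.702 servings and 2.381 servings → $2.97.
So the least-cost plan costs $2.97.

$2.97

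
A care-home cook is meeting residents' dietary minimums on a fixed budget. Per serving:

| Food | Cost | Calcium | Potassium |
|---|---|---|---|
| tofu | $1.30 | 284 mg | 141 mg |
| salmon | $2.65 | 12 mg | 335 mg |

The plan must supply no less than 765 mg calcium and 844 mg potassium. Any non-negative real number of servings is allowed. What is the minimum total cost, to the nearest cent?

$7.16

With two linear requirements the optimum uses one or two foods; enumerate the corners.
tofu only: max(765/284, 844/141) = 5.986 servings → $7.78.
salmon only: max(765/12, 844/335) = 63.75 servings → $168.94.
tofu + salmon with both tight: 2.634 servings and 1.411 servings → $7.16.
The minimum over all feasible corners is $7.16.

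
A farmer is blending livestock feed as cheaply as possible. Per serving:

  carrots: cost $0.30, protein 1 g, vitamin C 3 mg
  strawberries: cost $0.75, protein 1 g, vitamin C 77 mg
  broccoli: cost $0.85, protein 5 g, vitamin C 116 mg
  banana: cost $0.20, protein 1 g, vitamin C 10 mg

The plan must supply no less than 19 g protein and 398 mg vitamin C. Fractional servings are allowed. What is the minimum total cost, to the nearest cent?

With two linear requirements the optimum uses one or two foods; enumerate the corners.
carrots only: max(19/1, 398/3) = 132.7 servings → $39.80.
strawberries only: max(19/1, 398/77) = 19 servings → $14.25.
broccoli only: max(19/5, 398/116) = 3.8 servings → $3.23.
banana only: max(19/1, 398/10) = 39.8 servings → $7.96.
carrots + strawberries with both tight: 14.39 servings and 4.608 servings → $7.77.
carrots + broccoli with both tight: 2.119 servings and 3.376 servings → $3.51.
carrots + banana with both targets exact would need a negative amount; discard.
strawberries + broccoli: the both-tight solution has a negative serving — not a feasible corner.
strawberries + banana with both tight: 3.104 servings and 15.9 servings → $5.51.
broccoli + banana with both tight: 3.152 servings and 3.242 servings → $3.33.
The minimum over all feasible corners is $3.23.

$3.23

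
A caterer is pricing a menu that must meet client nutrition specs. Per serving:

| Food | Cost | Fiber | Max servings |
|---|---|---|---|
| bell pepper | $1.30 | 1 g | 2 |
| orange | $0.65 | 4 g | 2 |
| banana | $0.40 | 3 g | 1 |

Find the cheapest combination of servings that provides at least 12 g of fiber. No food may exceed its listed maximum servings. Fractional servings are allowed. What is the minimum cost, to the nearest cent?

$3.00

Cost per g of fiber: banana $0.1333, orange $0.1625, bell pepper $1.3000.
Take 1 serving of banana: +3.0 g fiber for $0.40 (total $0.40, still need 9.0 g).
Take 2 servings of orange: +8.0 g fiber for $1.30 (total $1.70, still need 1.0 g).
Take 1 serving of bell pepper: +1.0 g fiber for $1.30 (total $3.00, still need 0.0 g).
Filling from the cheapest source first is optimal under one linear minimum: $3.00.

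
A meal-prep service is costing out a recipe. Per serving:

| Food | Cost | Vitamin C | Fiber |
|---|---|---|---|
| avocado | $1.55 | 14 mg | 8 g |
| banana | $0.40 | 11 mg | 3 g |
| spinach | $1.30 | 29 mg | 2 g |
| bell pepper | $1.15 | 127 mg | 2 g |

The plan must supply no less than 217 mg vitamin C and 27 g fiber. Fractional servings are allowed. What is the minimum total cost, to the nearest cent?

$4.47

This is a tiny linear program; its minimum lies at a vertex of the feasible set. List the vertices and price them.
avocado only: max(217/14, 27/8) = 15.5 servings → $24.02.
banana only: max(217/11, 27/3) = 19.73 servings → $7.89.
spinach only: max(217/29, 27/2) = 13.5 servings → $17.55.
bell pepper only: max(217/127, 27/2) = 13.5 servings → $15.53.
avocado + banana: the both-tight solution has a negative serving — not a feasible corner.
avocado + spinach with both tight: 1.711 servings and 6.657 servings → $11.31.
avocado + bell pepper with both tight: 3.031 servings and 1.374 servings → $6.28.
banana + spinach with both tight: 5.369 servings and 5.446 servings → $9.23.
banana + bell pepper with both tight: 8.343 servings and 0.9861 servings → $4.47.
spinach + bell pepper: the both-tight solution has a negative serving — not a feasible corner.
The minimum over all feasible corners is $4.47.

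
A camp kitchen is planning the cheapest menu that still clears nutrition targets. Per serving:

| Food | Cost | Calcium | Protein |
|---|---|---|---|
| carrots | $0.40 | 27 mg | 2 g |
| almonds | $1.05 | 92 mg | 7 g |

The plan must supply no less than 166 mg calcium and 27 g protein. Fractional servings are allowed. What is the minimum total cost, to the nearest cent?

Check every corner: each single food scaled to meet both minima, and each pair solved so both constraints bind.
carrots only: max(166/27, 27/2) = 13.5 servings → $5.40.
almonds only: max(166/92, 27/7) = 3.857 servings → $4.05.
carrots + almonds: intersection lies outside the first quadrant.
So the least-cost plan costs $4.05.

$4.05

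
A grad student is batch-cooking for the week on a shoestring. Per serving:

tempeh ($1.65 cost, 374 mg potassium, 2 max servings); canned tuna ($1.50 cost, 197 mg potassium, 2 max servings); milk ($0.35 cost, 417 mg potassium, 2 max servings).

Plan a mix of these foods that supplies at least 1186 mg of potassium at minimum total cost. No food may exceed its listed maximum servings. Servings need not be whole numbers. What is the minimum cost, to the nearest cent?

$2.25

Cost per mg of potassium: milk $0.0008, tempeh $0.0044, canned tuna $0.0076.
Take 2 servings of milk: +834.0 mg potassium for $0.70 (total $0.70, still need 352.0 mg).
Take 0.9412 servings of tempeh: +352.0 mg potassium for $1.55 (total $2.25, still need 0.0 mg).
Greedy by cheapest-per-mg is optimal for a single linear constraint, so the minimum cost is $2.25.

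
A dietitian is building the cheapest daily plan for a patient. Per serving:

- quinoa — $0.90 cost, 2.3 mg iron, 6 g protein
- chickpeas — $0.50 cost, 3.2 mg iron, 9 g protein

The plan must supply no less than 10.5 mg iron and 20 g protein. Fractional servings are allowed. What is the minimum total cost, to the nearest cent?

quinoa only: max(10.5/2.3, 20/6) = 4.565 servings → $4.11.
chickpeas only: max(10.5/3.2, 20/9) = 3.281 servings → $1.64.
quinoa + chickpeas: the both-tight solution has a negative serving — not a feasible corner.
Cheapest feasible corner: $1.64.

$1.64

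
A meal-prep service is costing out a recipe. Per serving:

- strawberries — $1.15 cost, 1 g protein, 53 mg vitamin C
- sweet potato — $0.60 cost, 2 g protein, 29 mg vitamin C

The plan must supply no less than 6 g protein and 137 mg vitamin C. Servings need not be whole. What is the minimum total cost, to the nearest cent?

$2.83

With two linear requirements the optimum uses one or two foods; enumerate the corners.
strawberries only: max(6/1, 137/53) = 6 servings → $6.90.
sweet potato only: max(6/2, 137/29) = 4.724 servings → $2.83.
strawberries + sweet potato with both tight: 1.299 servings and 2.351 servings → $2.90.
So the least-cost plan costs $2.83.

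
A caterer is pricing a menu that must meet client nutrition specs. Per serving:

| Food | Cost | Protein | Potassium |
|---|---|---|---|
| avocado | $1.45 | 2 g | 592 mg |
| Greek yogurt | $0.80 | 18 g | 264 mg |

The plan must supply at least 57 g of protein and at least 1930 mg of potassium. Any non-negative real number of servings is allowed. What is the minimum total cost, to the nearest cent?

$5.18

For a min-cost LP with two ≥-constraints, a basic feasible solution has at most two positive variables.
avocado only: max(57/2, 1930/592) = 28.5 servings → $41.33.
Greek yogurt only: max(57/18, 1930/264) = 7.311 servings → $5.85.
avocado + Greek yogurt with both tight: 1.944 servings and 2.951 servings → $5.18.
So the least-cost plan costs $5.18.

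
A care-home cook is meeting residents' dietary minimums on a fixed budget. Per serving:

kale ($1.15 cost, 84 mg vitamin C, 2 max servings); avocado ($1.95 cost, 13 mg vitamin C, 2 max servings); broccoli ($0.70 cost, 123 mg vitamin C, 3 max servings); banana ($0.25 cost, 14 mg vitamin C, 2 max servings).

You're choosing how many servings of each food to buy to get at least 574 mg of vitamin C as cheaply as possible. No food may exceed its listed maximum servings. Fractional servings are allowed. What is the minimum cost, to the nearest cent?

$6.25

Cost per mg of vitamin C: broccoli $0.0057, kale $0.0137, banana $0.0179, avocado $0.1500.
Take 3 servings of broccoli: +369.0 mg vitamin C for $2.10 (total $2.10, still need 205.0 mg).
Take 2 servings of kale: +168.0 mg vitamin C for $2.30 (total $4.40, still need 37.0 mg).
Take 2 servings of banana: +28.0 mg vitamin C for $0.50 (total $4.90, still need 9.0 mg).
Take 0.6923 servings of avocado: +9.0 mg vitamin C for $1.35 (total $6.25, still need 0.0 mg).
Filling from the cheapest source first is optimal under one linear minimum: $6.25.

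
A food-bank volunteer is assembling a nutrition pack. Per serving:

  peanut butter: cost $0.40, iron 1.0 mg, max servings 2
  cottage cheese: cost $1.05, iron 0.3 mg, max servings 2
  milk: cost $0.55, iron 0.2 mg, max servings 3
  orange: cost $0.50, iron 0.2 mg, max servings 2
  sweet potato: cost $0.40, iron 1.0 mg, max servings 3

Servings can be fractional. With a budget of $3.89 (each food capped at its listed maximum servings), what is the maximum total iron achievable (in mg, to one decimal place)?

5.7 mg

Iron per dollar: peanut butter 2.5, sweet potato 2.5, orange 0.4, milk 0.3636, cottage cheese 0.2857.
Take 2 servings of peanut butter: spends $0.80, +2.0 mg iron (running total 2.0 mg).
Take 3 servings of sweet potato: spends $1.20, +3.0 mg iron (running total 5.0 mg).
Take 2 servings of orange: spends $1.00, +0.4 mg iron (running total 5.4 mg).
Take 1.618 servings of milk: spends $0.89, +0.3 mg iron (running total 5.7 mg).
Greedy by best ratio exhausts the cost allowance optimally: 5.7 mg.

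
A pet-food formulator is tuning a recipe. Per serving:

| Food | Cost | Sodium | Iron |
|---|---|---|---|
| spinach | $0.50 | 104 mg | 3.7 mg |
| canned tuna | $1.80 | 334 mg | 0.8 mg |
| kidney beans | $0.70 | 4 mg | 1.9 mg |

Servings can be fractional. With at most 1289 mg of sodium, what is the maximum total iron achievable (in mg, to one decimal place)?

612.3 mg

Iron per mg sodium: kidney beans 0.475, spinach 0.03558, canned tuna 0.002395.
With no serving limits, spend the whole sodium allowance on kidney beans: 1289 mg / 4 mg × 1.9 mg = 612.3 mg.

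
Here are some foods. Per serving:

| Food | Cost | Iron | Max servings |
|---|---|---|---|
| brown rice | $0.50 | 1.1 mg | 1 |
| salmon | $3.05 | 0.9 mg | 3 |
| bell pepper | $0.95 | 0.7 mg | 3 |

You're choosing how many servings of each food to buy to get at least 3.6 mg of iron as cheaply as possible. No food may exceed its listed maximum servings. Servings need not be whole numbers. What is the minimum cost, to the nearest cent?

$4.71

Cost per mg of iron: brown rice $0.4545, bell pepper $1.3571, salmon $3.3889.
Take 1 serving of brown rice: +1.1 mg iron for $0.50 (total $0.50, still need 2.5 mg).
Take 3 servings of bell pepper: +2.1 mg iron for $2.85 (total $3.35, still need 0.4 mg).
Take 0.4444 servings of salmon: +0.4 mg iron for $1.36 (total $4.71, still need 0.0 mg).
Filling from the cheapest source first is optimal under one linear minimum: $4.71.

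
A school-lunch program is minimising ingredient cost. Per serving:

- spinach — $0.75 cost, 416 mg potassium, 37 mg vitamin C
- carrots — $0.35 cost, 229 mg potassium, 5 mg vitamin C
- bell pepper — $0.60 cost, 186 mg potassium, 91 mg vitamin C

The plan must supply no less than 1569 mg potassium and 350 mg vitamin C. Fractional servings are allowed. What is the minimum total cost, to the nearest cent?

With two linear requirements the optimum uses one or two foods; enumerate the corners.
spinach only: max(1569/416, 350/37) = 9.459 servings → $7.09.
carrots only: max(1569/229, 350/5) = 70 servings → $24.50.
bell pepper only: max(1569/186, 350/91) = 8.435 servings → $5.06.
spinach + carrots: the both-tight solution has a negative serving — not a feasible corner.
spinach + bell pepper with both tight: 2.508 servings and 2.826 servings → $3.58.
carrots + bell pepper with both tight: 3.902 servings and 3.632 servings → $3.54.
So the least-cost plan costs $3.54.

$3.54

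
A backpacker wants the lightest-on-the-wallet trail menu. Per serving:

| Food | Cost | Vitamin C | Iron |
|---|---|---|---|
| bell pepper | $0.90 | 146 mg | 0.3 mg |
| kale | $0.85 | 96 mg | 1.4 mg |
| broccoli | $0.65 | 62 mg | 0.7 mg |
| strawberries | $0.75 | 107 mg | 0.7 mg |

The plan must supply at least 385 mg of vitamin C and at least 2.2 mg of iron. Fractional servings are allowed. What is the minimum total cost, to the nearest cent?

$2.64

A basic optimal solution has at most two foods positive. Try each food alone and each pair with both targets met exactly.
bell pepper only: max(385/146, 2.2/0.3) = 7.333 servings → $6.60.
kale only: max(385/96, 2.2/1.4) = 4.01 servings → $3.41.
broccoli only: max(385/62, 2.2/0.7) = 6.21 servings → $4.04.
strawberries only: max(385/107, 2.2/0.7) = 3.598 servings → $2.70.
bell pepper + kale with both tight: 1.867 servings and 1.171 servings → $2.68.
bell pepper + broccoli with both tight: 1.592 servings and 2.461 servings → $3.03.
bell pepper + strawberries with both tight: 0.4864 servings and 2.934 servings → $2.64.
kale + broccoli: intersection lies outside the first quadrant.
kale + strawberries: the both-tight solution has a negative serving — not a feasible corner.
broccoli + strawberries with both targets exact would need a negative amount; discard.
Cheapest feasible corner: $2.64.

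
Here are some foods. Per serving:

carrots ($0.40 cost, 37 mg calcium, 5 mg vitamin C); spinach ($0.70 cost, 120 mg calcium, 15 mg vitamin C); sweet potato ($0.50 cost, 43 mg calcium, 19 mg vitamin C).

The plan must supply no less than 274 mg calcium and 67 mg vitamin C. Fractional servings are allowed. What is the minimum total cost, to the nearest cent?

carrots only: max(274/37, 67/5) = 13.4 servings → $5.36.
spinach only: max(274/120, 67/15) = 4.467 servings → $3.13.
sweet potato only: max(274/43, 67/19) = 6.372 servings → $3.19.
carrots + spinach: the both-tight solution has a negative serving — not a feasible corner.
carrots + sweet potato with both tight: 4.764 servings and 2.273 servings → $3.04.
spinach + sweet potato with both tight: 1.422 servings and 2.404 servings → $2.20.
So the least-cost plan costs $2.20.

$2.20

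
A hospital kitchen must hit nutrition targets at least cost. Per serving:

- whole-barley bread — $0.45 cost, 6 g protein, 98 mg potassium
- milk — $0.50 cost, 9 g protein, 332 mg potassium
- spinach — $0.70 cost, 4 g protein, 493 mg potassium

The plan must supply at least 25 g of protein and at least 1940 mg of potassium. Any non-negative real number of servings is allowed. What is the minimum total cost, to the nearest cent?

whole-barley bread only: max(25/6, 1940/98) = 19.8 servings → $8.91.
milk only: max(25/9, 1940/332) = 5.843 servings → $2.92.
spinach only: max(25/4, 1940/493) = 6.25 servings → $4.38.
whole-barley bread + milk: the both-tight solution has a negative serving — not a feasible corner.
whole-barley bread + spinach with both tight: 1.779 servings and 3.581 servings → $3.31.
milk + spinach with both tight: 1.468 servings and 2.946 servings → $2.80.
So the least-cost plan costs $2.80.

$2.80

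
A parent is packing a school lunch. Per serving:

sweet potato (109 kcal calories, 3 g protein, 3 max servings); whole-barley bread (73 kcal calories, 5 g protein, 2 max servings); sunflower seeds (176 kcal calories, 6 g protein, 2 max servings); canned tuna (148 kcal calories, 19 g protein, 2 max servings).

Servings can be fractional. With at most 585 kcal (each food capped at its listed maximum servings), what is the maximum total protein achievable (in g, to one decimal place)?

Protein per kcal: canned tuna 0.1284, whole-barley bread 0.06849, sunflower seeds 0.03409, sweet potato 0.02752.
Take 2 servings of canned tuna: uses 296 kcal, +38.0 g protein (running total 38.0 g).
Take 2 servings of whole-barley bread: uses 146 kcal, +10.0 g protein (running total 48.0 g).
Take 0.8125 servings of sunflower seeds: uses 143 kcal, +4.9 g protein (running total 52.9 g).
Greedy by best ratio exhausts the calories allowance optimally: 52.9 g.

52.9 g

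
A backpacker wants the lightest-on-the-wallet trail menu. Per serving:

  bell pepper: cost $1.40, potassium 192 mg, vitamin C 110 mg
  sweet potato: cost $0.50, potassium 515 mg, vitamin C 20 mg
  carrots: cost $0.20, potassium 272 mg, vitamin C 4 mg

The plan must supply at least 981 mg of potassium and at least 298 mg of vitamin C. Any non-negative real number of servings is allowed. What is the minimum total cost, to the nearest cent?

$4.03

With two linear requirements the optimum uses one or two foods; enumerate the corners.
bell pepper only: max(981/192, 298/110) = 5.109 servings → $7.15.
sweet potato only: max(981/515, 298/20) = 14.9 servings → $7.45.
carrots only: max(981/272, 298/4) = 74.5 servings → $14.90.
bell pepper + sweet potato with both tight: 2.535 servings and 0.9599 servings → $4.03.
bell pepper + carrots with both tight: 2.646 servings and 1.739 servings → $4.05.
sweet potato + carrots: intersection lies outside the first quadrant.
Cheapest feasible corner: $4.03.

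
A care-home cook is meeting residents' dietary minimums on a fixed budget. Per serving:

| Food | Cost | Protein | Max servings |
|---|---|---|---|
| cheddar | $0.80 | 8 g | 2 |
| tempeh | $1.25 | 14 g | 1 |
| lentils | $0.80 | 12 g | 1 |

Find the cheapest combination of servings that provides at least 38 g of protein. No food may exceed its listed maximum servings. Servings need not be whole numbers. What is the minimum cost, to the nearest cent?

Cost per g of protein: lentils $0.0667, tempeh $0.0893, cheddar $0.1000.
Take 1 serving of lentils: +12.0 g protein for $0.80 (total $0.80, still need 26.0 g).
Take 1 serving of tempeh: +14.0 g protein for $1.25 (total $2.05, still need 12.0 g).
Take 1.5 servings of cheddar: +12.0 g protein for $1.20 (total $3.25, still need 0.0 g).
Greedy by cheapest-per-g is optimal for a single linear constraint, so the minimum cost is $3.25.

$3.25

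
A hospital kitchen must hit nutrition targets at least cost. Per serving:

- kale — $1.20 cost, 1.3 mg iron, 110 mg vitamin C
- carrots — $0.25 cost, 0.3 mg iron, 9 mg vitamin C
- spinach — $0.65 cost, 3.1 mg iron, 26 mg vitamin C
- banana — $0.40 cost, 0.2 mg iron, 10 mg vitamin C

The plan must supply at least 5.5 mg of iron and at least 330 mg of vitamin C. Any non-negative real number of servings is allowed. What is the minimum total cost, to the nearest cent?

For a min-cost LP with two ≥-constraints, a basic feasible solution has at most two positive variables.
kale only: max(5.5/1.3, 330/110) = 4.231 servings → $5.08.
carrots only: max(5.5/0.3, 330/9) = 36.67 servings → $9.17.
spinach only: max(5.5/3.1, 330/26) = 12.69 servings → $8.25.
banana only: max(5.5/0.2, 330/10) = 33 servings → $13.20.
kale + carrots with both tight: 2.324 servings and 8.263 servings → $4.85.
kale + spinach with both tight: 2.865 servings and 0.5729 servings → $3.81.
kale + banana with both tight: 1.222 servings and 19.56 servings → $9.29.
carrots + spinach with both targets exact would need a negative amount; discard.
carrots + banana: the both-tight solution has a negative serving — not a feasible corner.
spinach + banana: the both-tight solution has a negative serving — not a feasible corner.
Cheapest feasible corner: $3.81.

$3.81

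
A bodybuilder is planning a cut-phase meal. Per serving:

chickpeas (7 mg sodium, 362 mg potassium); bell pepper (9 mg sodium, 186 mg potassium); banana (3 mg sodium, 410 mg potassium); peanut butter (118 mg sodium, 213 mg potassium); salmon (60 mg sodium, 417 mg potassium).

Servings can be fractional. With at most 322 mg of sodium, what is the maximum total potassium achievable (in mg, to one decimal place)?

Potassium per mg sodium: banana 136.7, chickpeas 51.71, bell pepper 20.67, salmon 6.95, peanut butter 1.805.
With no serving limits, spend the whole sodium allowance on banana: 322 mg / 3 mg × 410 mg = 44006.7 mg.

44006.7 mg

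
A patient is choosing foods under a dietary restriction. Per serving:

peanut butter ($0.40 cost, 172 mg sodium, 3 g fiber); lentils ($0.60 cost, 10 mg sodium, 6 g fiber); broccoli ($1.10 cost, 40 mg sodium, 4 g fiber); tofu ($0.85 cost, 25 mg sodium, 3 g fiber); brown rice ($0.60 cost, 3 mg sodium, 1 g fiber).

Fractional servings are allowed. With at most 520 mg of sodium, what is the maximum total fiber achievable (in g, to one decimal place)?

312.0 g

Fiber per mg sodium: lentils 0.6, brown rice 0.3333, tofu 0.12, broccoli 0.1, peanut butter 0.01744.
With no serving limits, spend the whole sodium allowance on lentils: 520 mg / 10 mg × 6 g = 312.0 g.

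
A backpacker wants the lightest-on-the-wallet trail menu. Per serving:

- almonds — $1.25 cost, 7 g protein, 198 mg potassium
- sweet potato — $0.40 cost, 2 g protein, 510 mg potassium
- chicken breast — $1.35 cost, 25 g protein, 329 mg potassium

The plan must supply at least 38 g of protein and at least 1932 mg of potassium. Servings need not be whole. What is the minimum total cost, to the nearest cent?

$2.92

At the optimum either one food covers both requirements or two foods hit both targets exactly; no other combination can be cheaper.
almonds only: max(38/7, 1932/198) = 9.758 servings → $12.20.
sweet potato only: max(38/2, 1932/510) = 19 servings → $7.60.
chicken breast only: max(38/25, 1932/329) = 5.872 servings → $7.93.
almonds + sweet potato with both tight: 4.888 servings and 1.89 servings → $6.87.
almonds + chicken breast: intersection lies outside the first quadrant.
sweet potato + chicken breast with both tight: 2.96 servings and 1.283 servings → $2.92.
The minimum over all feasible corners is $2.92.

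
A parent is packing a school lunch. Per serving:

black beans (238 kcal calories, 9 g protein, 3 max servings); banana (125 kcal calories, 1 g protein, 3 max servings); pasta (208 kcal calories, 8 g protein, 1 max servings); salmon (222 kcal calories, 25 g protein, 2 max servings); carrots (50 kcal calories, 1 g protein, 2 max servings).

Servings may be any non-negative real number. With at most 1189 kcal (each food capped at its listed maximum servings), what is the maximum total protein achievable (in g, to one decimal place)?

78.3 g

Protein per kcal: salmon 0.1126, pasta 0.03846, black beans 0.03782, carrots 0.02, banana 0.008.
Take 2 servings of salmon: uses 444 kcal, +50.0 g protein (running total 50.0 g).
Take 1 serving of pasta: uses 208 kcal, +8.0 g protein (running total 58.0 g).
Take 2.256 servings of black beans: uses 537 kcal, +20.3 g protein (running total 78.3 g).
Filling greedily by protein-per-kcal is optimal for one linear limit, giving 78.3 g.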